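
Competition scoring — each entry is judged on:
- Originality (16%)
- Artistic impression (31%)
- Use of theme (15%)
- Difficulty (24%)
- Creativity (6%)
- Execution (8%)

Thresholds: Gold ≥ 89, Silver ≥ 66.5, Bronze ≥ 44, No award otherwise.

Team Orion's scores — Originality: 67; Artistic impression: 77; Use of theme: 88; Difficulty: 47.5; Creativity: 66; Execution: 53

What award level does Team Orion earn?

Weighted total:
  Originality 67 × 0.16 = 10.72
  Artistic impression 77 × 0.31 = 23.87
  Use of theme 88 × 0.15 = 13.2
  Difficulty 47.5 × 0.24 = 11.4
  Creativity 66 × 0.06 = 3.96
  Execution 53 × 0.08 = 4.24
Sum = 67.39
67.39 is ≥ 66.5 and < 89 → Silver

Silver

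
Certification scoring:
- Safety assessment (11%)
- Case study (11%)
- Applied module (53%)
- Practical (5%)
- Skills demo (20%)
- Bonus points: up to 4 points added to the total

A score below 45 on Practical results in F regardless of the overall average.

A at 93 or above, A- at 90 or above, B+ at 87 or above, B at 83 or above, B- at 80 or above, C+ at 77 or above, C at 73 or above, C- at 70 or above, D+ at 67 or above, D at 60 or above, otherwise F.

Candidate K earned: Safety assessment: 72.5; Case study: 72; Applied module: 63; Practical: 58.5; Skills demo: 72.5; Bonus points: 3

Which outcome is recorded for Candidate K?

D+

Practical score 58.5 ≥ 45: minimum met.
Weighted total:
  Safety assessment 72.5 × 0.11 = 7.975
  Case study 72 × 0.11 = 7.92
  Applied module 63 × 0.53 = 33.39
  Practical 58.5 × 0.05 = 2.925
  Skills demo 72.5 × 0.2 = 14.5
Sum = 66.71
Bonus points: 66.71 + 3 = 69.71
69.71 is ≥ 67 and < 70 → D+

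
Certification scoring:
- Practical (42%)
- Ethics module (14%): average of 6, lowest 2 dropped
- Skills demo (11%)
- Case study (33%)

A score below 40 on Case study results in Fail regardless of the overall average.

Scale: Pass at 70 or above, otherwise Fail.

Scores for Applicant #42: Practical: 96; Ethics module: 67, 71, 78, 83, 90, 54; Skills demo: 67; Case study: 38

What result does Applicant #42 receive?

Fail

Ethics module: drop 54, 67 → average of remaining 4 = 322/4 = 80.5
Case study score 38 < 40: minimum not met.
Weighted total:
  Practical 96 × 0.42 = 40.32
  Ethics module 80.5 × 0.14 = 11.27
  Skills demo 67 × 0.11 = 7.37
  Case study 38 × 0.33 = 12.54
Sum = 71.5
Because the Case study minimum was not met, the result is Fail.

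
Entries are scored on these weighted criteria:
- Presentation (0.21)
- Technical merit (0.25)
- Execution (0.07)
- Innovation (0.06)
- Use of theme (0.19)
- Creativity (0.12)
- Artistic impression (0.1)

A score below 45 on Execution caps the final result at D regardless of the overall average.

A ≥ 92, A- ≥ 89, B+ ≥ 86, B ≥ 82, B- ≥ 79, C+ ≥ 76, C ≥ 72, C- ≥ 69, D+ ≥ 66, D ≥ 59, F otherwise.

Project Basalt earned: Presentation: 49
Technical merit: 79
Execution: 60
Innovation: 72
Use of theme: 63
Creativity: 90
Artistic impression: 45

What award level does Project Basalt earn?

Execution score 60 ≥ 45: minimum met.
Weighted total:
  Presentation 49 × 0.21 = 10.29
  Technical merit 79 × 0.25 = 19.75
  Execution 60 × 0.07 = 4.2
  Innovation 72 × 0.06 = 4.32
  Use of theme 63 × 0.19 = 11.97
  Creativity 90 × 0.12 = 10.8
  Artistic impression 45 × 0.1 = 4.5
Sum = 65.83
65.83 is ≥ 59 and < 66 → D

D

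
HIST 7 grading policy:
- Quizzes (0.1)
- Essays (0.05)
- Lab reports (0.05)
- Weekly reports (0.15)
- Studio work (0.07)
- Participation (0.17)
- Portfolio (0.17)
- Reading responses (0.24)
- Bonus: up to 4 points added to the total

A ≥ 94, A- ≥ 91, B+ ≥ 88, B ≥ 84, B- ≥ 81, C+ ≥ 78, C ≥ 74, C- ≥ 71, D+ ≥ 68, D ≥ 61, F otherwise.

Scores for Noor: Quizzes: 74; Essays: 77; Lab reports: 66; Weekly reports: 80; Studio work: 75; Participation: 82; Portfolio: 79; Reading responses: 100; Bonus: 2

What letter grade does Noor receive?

Weighted total:
  Quizzes 74 × 0.1 = 7.4
  Essays 77 × 0.05 = 3.85
  Lab reports 66 × 0.05 = 3.3
  Weekly reports 80 × 0.15 = 12
  Studio work 75 × 0.07 = 5.25
  Participation 82 × 0.17 = 13.94
  Portfolio 79 × 0.17 = 13.43
  Reading responses 100 × 0.24 = 24
Sum = 83.17
Bonus: 83.17 + 2 = 85.17
85.17 is ≥ 84 and < 88 → B

B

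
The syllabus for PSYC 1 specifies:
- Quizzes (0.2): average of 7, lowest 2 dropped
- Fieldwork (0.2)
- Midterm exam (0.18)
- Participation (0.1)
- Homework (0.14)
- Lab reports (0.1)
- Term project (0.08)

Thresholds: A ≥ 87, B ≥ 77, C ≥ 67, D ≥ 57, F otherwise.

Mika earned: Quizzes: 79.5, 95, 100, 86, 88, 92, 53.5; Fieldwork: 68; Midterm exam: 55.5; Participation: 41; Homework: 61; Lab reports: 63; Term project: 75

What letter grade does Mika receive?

D

Quizzes: drop 53.5, 79.5 → average of remaining 5 = 461/5 = 92.2
Weighted total:
  Quizzes 92.2 × 0.2 = 18.44
  Fieldwork 68 × 0.2 = 13.6
  Midterm exam 55.5 × 0.18 = 9.99
  Participation 41 × 0.1 = 4.1
  Homework 61 × 0.14 = 8.54
  Lab reports 63 × 0.1 = 6.3
  Term project 75 × 0.08 = 6
Sum = 66.97
66.97 is ≥ 57 and < 67 → D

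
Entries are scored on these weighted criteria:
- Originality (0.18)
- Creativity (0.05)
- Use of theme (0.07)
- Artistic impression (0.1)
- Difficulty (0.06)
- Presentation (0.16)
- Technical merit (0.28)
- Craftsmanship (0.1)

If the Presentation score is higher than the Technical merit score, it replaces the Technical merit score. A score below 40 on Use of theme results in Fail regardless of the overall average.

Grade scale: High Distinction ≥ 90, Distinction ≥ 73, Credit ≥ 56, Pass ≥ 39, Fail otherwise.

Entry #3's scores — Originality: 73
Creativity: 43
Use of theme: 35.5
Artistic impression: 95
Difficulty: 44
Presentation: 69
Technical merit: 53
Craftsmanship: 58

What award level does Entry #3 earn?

Fail

Presentation (69) > Technical merit (53), so Technical merit counts as 69.
Use of theme score 35.5 < 40: minimum not met.
Weighted total:
  Originality 73 × 0.18 = 13.14
  Creativity 43 × 0.05 = 2.15
  Use of theme 35.5 × 0.07 = 2.485
  Artistic impression 95 × 0.1 = 9.5
  Difficulty 44 × 0.06 = 2.64
  Presentation 69 × 0.16 = 11.04
  Technical merit 69 × 0.28 = 19.32
  Craftsmanship 58 × 0.1 = 5.8
Sum = 66.075
Because the Use of theme minimum was not met, the result is Fail.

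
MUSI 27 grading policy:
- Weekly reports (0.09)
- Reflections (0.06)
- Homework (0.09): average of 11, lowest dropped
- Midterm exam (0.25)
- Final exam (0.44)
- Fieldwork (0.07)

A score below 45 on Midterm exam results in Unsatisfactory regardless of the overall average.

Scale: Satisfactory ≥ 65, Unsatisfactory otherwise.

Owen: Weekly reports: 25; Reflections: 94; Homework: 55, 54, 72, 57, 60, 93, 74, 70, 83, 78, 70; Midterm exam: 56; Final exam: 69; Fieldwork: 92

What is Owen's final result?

Satisfactory

Homework: drop 54 → average of remaining 10 = 712/10 = 71.2
Midterm exam score 56 ≥ 45: minimum met.
Weighted total:
  Weekly reports 25 × 0.09 = 2.25
  Reflections 94 × 0.06 = 5.64
  Homework 71.2 × 0.09 = 6.408
  Midterm exam 56 × 0.25 = 14
  Final exam 69 × 0.44 = 30.36
  Fieldwork 92 × 0.07 = 6.44
Sum = 65.098
65.098 ≥ 65 → Satisfactory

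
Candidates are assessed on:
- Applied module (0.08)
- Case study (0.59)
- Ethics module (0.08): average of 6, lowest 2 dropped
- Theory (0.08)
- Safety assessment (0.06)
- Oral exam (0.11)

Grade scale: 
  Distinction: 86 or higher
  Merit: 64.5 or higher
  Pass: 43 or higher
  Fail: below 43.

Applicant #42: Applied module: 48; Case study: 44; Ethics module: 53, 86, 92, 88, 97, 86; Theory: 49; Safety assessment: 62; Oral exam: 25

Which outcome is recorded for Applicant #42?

Ethics module: drop 53, 86 → average of remaining 4 = 363/4 = 90.75
Weighted total:
  Applied module 48 × 0.08 = 3.84
  Case study 44 × 0.59 = 25.96
  Ethics module 90.75 × 0.08 = 7.26
  Theory 49 × 0.08 = 3.92
  Safety assessment 62 × 0.06 = 3.72
  Oral exam 25 × 0.11 = 2.75
Sum = 47.45
47.45 is ≥ 43 and < 64.5 → Pass

Pass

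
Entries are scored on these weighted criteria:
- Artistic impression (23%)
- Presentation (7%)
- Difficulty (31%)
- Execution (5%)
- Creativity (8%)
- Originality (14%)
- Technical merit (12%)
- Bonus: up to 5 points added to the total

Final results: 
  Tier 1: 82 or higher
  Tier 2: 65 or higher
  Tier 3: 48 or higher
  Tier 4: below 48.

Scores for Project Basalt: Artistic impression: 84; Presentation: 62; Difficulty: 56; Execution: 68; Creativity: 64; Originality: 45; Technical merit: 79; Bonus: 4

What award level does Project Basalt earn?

Weighted total:
  Artistic impression 84 × 0.23 = 19.32
  Presentation 62 × 0.07 = 4.34
  Difficulty 56 × 0.31 = 17.36
  Execution 68 × 0.05 = 3.4
  Creativity 64 × 0.08 = 5.12
  Originality 45 × 0.14 = 6.3
  Technical merit 79 × 0.12 = 9.48
Sum = 65.32
Bonus: 65.32 + 4 = 69.32
69.32 is ≥ 65 and < 82 → Tier 2

Tier 2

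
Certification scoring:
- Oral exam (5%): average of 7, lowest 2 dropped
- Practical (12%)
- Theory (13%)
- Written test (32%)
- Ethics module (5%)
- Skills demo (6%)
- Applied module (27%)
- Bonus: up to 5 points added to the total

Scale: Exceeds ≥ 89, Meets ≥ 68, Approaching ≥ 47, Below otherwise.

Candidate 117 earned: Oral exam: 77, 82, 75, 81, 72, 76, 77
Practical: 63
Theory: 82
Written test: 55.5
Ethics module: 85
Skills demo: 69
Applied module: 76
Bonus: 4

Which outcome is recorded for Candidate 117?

Oral exam: drop 72, 75 → average of remaining 5 = 393/5 = 78.6
Weighted total:
  Oral exam 78.6 × 0.05 = 3.93
  Practical 63 × 0.12 = 7.56
  Theory 82 × 0.13 = 10.66
  Written test 55.5 × 0.32 = 17.76
  Ethics module 85 × 0.05 = 4.25
  Skills demo 69 × 0.06 = 4.14
  Applied module 76 × 0.27 = 20.52
Sum = 68.82
Bonus: 68.82 + 4 = 72.82
72.82 is ≥ 68 and < 89 → Meets

Meets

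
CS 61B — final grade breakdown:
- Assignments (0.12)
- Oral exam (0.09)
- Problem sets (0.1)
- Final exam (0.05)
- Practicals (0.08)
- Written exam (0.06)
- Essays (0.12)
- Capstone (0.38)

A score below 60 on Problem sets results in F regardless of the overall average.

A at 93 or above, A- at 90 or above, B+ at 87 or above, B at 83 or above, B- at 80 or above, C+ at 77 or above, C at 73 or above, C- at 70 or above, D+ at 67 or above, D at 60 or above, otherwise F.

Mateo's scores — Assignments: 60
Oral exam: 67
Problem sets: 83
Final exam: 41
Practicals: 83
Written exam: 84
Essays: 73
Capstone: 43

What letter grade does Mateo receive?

D

Problem sets score 83 ≥ 60: minimum met.
Weighted total:
  Assignments 60 × 0.12 = 7.2
  Oral exam 67 × 0.09 = 6.03
  Problem sets 83 × 0.1 = 8.3
  Final exam 41 × 0.05 = 2.05
  Practicals 83 × 0.08 = 6.64
  Written exam 84 × 0.06 = 5.04
  Essays 73 × 0.12 = 8.76
  Capstone 43 × 0.38 = 16.34
Sum = 60.36
60.36 is ≥ 60 and < 67 → D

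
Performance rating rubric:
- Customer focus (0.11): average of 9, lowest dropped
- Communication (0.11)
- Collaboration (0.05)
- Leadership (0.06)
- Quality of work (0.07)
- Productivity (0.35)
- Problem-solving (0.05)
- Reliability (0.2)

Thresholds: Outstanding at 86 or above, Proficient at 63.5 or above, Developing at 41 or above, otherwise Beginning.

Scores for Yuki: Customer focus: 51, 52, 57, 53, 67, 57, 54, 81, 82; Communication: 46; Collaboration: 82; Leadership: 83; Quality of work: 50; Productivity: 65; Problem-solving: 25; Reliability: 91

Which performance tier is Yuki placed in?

Customer focus: drop 51 → average of remaining 8 = 503/8 = 62.875
Weighted total:
  Customer focus 62.875 × 0.11 = 6.91625
  Communication 46 × 0.11 = 5.06
  Collaboration 82 × 0.05 = 4.1
  Leadership 83 × 0.06 = 4.98
  Quality of work 50 × 0.07 = 3.5
  Productivity 65 × 0.35 = 22.75
  Problem-solving 25 × 0.05 = 1.25
  Reliability 91 × 0.2 = 18.2
Sum = 66.75625
66.75625 is ≥ 63.5 and < 86 → Proficient

Proficient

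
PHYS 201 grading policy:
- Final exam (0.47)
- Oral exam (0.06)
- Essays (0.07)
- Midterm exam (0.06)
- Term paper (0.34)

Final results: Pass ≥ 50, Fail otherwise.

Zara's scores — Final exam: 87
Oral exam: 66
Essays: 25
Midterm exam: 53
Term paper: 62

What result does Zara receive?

Pass

Weighted total:
  Final exam 87 × 0.47 = 40.89
  Oral exam 66 × 0.06 = 3.96
  Essays 25 × 0.07 = 1.75
  Midterm exam 53 × 0.06 = 3.18
  Term paper 62 × 0.34 = 21.08
Sum = 70.86
70.86 ≥ 50 → Pass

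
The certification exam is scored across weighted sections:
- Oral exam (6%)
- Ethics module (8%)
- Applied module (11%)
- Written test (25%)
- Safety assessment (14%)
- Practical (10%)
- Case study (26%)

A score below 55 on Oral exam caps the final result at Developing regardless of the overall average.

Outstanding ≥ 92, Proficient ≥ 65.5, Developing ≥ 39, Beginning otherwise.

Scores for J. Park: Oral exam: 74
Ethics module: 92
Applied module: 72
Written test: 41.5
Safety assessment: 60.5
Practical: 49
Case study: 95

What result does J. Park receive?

Proficient

Oral exam score 74 ≥ 55: minimum met.
Weighted total:
  Oral exam 74 × 0.06 = 4.44
  Ethics module 92 × 0.08 = 7.36
  Applied module 72 × 0.11 = 7.92
  Written test 41.5 × 0.25 = 10.375
  Safety assessment 60.5 × 0.14 = 8.47
  Practical 49 × 0.1 = 4.9
  Case study 95 × 0.26 = 24.7
Sum = 68.165
68.165 is ≥ 65.5 and < 92 → Proficient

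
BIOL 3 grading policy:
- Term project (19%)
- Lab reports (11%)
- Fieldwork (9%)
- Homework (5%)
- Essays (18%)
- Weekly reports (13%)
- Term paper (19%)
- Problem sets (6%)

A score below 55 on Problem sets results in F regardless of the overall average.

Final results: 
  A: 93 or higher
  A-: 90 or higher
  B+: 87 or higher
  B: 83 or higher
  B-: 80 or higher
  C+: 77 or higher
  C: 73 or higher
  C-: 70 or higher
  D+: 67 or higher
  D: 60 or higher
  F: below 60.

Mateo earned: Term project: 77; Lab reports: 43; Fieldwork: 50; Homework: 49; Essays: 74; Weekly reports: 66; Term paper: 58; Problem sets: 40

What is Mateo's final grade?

F

Problem sets score 40 < 55: minimum not met.
Weighted total:
  Term project 77 × 0.19 = 14.63
  Lab reports 43 × 0.11 = 4.73
  Fieldwork 50 × 0.09 = 4.5
  Homework 49 × 0.05 = 2.45
  Essays 74 × 0.18 = 13.32
  Weekly reports 66 × 0.13 = 8.58
  Term paper 58 × 0.19 = 11.02
  Problem sets 40 × 0.06 = 2.4
Sum = 61.63
Because the Problem sets minimum was not met, the result is F.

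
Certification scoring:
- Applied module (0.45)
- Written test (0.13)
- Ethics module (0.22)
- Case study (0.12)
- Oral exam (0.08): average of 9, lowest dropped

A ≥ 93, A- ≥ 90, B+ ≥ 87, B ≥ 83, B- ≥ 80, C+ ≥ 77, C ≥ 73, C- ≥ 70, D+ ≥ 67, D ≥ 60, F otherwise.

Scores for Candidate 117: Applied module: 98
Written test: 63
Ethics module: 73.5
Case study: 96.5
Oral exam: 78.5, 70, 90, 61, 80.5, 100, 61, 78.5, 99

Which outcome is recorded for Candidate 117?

Oral exam: drop 61 → average of remaining 8 = 657.5/8 = 82.1875
Weighted total:
  Applied module 98 × 0.45 = 44.1
  Written test 63 × 0.13 = 8.19
  Ethics module 73.5 × 0.22 = 16.17
  Case study 96.5 × 0.12 = 11.58
  Oral exam 82.1875 × 0.08 = 6.575
Sum = 86.615
86.615 is ≥ 83 and < 87 → B

B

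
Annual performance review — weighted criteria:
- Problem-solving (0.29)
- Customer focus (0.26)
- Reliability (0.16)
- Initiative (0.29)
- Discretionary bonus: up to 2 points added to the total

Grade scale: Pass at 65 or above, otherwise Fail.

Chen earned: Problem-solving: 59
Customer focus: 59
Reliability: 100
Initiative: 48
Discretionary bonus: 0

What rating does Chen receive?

Weighted total:
  Problem-solving 59 × 0.29 = 17.11
  Customer focus 59 × 0.26 = 15.34
  Reliability 100 × 0.16 = 16
  Initiative 48 × 0.29 = 13.92
Sum = 62.37
Discretionary bonus: 62.37 + 0 = 62.37
62.37 < 65 → Fail

Fail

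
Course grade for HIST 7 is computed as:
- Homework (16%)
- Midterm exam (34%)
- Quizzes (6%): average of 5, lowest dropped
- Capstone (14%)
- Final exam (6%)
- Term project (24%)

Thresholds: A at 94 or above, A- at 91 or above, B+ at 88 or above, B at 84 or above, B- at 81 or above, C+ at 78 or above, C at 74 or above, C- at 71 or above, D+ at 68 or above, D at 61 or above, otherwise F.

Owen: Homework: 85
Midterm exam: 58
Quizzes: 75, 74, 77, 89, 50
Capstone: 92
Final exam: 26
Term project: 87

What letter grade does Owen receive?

Quizzes: drop 50 → average of remaining 4 = 315/4 = 78.75
Weighted total:
  Homework 85 × 0.16 = 13.6
  Midterm exam 58 × 0.34 = 19.72
  Quizzes 78.75 × 0.06 = 4.725
  Capstone 92 × 0.14 = 12.88
  Final exam 26 × 0.06 = 1.56
  Term project 87 × 0.24 = 20.88
Sum = 73.365
73.365 is ≥ 71 and < 74 → C-

C-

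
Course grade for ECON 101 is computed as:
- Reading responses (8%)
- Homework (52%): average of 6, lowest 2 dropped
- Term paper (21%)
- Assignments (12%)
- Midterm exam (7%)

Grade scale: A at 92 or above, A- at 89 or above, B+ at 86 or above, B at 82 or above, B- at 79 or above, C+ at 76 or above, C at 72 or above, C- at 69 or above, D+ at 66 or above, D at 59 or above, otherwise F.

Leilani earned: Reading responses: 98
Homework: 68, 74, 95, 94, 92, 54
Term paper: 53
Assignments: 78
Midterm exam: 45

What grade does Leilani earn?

Homework: drop 54, 68 → average of remaining 4 = 355/4 = 88.75
Weighted total:
  Reading responses 98 × 0.08 = 7.84
  Homework 88.75 × 0.52 = 46.15
  Term paper 53 × 0.21 = 11.13
  Assignments 78 × 0.12 = 9.36
  Midterm exam 45 × 0.07 = 3.15
Sum = 77.63
77.63 is ≥ 76 and < 79 → C+

C+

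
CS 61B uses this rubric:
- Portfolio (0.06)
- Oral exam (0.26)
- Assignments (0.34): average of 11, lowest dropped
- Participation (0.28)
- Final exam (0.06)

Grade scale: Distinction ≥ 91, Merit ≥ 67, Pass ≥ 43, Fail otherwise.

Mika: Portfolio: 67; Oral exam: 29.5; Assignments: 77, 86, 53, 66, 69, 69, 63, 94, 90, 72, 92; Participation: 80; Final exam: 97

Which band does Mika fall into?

Pass

Assignments: drop 53 → average of remaining 10 = 778/10 = 77.8
Weighted total:
  Portfolio 67 × 0.06 = 4.02
  Oral exam 29.5 × 0.26 = 7.67
  Assignments 77.8 × 0.34 = 26.452
  Participation 80 × 0.28 = 22.4
  Final exam 97 × 0.06 = 5.82
Sum = 66.362
66.362 is ≥ 43 and < 67 → Pass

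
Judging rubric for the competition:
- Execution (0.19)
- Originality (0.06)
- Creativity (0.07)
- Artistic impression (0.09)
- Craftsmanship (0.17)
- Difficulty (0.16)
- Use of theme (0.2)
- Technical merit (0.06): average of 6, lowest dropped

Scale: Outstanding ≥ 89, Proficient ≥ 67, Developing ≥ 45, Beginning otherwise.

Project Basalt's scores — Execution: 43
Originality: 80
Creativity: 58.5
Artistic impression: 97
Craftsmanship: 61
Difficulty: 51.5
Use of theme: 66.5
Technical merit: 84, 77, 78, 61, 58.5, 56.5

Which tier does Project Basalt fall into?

Technical merit: drop 56.5 → average of remaining 5 = 358.5/5 = 71.7
Weighted total:
  Execution 43 × 0.19 = 8.17
  Originality 80 × 0.06 = 4.8
  Creativity 58.5 × 0.07 = 4.095
  Artistic impression 97 × 0.09 = 8.73
  Craftsmanship 61 × 0.17 = 10.37
  Difficulty 51.5 × 0.16 = 8.24
  Use of theme 66.5 × 0.2 = 13.3
  Technical merit 71.7 × 0.06 = 4.302
Sum = 62.007
62.007 is ≥ 45 and < 67 → Developing

Developing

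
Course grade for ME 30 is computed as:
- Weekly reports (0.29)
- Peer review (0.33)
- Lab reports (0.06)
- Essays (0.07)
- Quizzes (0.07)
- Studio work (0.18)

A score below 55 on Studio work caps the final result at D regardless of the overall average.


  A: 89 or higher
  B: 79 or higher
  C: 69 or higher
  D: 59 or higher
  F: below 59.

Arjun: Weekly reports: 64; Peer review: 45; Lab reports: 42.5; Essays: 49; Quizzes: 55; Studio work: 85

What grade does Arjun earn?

F

Studio work score 85 ≥ 55: minimum met.
Weighted total:
  Weekly reports 64 × 0.29 = 18.56
  Peer review 45 × 0.33 = 14.85
  Lab reports 42.5 × 0.06 = 2.55
  Essays 49 × 0.07 = 3.43
  Quizzes 55 × 0.07 = 3.85
  Studio work 85 × 0.18 = 15.3
Sum = 58.54
58.54 < 59 → F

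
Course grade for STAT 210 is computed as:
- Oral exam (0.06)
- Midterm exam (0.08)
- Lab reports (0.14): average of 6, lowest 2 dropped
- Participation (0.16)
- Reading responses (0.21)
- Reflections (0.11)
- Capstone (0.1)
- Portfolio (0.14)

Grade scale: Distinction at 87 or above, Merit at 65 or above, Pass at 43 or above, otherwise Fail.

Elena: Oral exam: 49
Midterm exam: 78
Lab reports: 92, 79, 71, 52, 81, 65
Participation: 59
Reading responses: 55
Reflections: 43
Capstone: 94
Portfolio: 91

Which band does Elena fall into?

Lab reports: drop 52, 65 → average of remaining 4 = 323/4 = 80.75
Weighted total:
  Oral exam 49 × 0.06 = 2.94
  Midterm exam 78 × 0.08 = 6.24
  Lab reports 80.75 × 0.14 = 11.305
  Participation 59 × 0.16 = 9.44
  Reading responses 55 × 0.21 = 11.55
  Reflections 43 × 0.11 = 4.73
  Capstone 94 × 0.1 = 9.4
  Portfolio 91 × 0.14 = 12.74
Sum = 68.345
68.345 is ≥ 65 and < 87 → Merit

Merit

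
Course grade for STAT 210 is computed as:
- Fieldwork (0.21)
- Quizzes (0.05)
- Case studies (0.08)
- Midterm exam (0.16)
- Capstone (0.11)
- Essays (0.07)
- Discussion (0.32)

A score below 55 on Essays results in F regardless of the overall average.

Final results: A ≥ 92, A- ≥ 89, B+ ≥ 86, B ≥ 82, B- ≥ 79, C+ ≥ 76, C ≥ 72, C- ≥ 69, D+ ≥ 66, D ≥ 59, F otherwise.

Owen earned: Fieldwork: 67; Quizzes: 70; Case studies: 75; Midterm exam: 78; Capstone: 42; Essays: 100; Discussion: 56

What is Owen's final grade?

Essays score 100 ≥ 55: minimum met.
Weighted total:
  Fieldwork 67 × 0.21 = 14.07
  Quizzes 70 × 0.05 = 3.5
  Case studies 75 × 0.08 = 6
  Midterm exam 78 × 0.16 = 12.48
  Capstone 42 × 0.11 = 4.62
  Essays 100 × 0.07 = 7
  Discussion 56 × 0.32 = 17.92
Sum = 65.59
65.59 is ≥ 59 and < 66 → D

D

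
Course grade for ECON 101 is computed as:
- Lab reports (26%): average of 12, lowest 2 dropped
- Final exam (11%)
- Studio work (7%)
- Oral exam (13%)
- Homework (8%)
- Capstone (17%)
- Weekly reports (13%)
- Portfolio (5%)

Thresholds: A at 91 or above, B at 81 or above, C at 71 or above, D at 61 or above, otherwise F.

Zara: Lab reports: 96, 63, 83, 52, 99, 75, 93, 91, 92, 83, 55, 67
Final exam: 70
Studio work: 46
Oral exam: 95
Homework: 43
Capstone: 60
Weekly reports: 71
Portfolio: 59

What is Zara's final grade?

Lab reports: drop 52, 55 → average of remaining 10 = 842/10 = 84.2
Weighted total:
  Lab reports 84.2 × 0.26 = 21.892
  Final exam 70 × 0.11 = 7.7
  Studio work 46 × 0.07 = 3.22
  Oral exam 95 × 0.13 = 12.35
  Homework 43 × 0.08 = 3.44
  Capstone 60 × 0.17 = 10.2
  Weekly reports 71 × 0.13 = 9.23
  Portfolio 59 × 0.05 = 2.95
Sum = 70.982
70.982 is ≥ 61 and < 71 → D

D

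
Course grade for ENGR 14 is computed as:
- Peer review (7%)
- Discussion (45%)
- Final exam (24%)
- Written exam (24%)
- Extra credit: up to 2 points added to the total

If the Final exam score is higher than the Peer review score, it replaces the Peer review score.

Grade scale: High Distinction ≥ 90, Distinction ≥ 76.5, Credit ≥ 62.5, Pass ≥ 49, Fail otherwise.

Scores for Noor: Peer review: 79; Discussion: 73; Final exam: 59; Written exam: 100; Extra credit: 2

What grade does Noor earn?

Final exam (59) ≤ Peer review (79), so Peer review stays at 79.
Weighted total:
  Peer review 79 × 0.07 = 5.53
  Discussion 73 × 0.45 = 32.85
  Final exam 59 × 0.24 = 14.16
  Written exam 100 × 0.24 = 24
Sum = 76.54
Extra credit: 76.54 + 2 = 78.54
78.54 is ≥ 76.5 and < 90 → Distinction

Distinction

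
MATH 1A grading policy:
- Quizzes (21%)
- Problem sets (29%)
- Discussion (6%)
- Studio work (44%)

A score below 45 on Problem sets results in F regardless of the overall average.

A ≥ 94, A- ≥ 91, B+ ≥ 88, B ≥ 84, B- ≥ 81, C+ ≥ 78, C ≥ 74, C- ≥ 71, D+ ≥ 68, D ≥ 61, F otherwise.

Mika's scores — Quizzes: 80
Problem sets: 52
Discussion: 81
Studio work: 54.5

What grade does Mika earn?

Problem sets score 52 ≥ 45: minimum met.
Weighted total:
  Quizzes 80 × 0.21 = 16.8
  Problem sets 52 × 0.29 = 15.08
  Discussion 81 × 0.06 = 4.86
  Studio work 54.5 × 0.44 = 23.98
Sum = 60.72
60.72 < 61 → F

F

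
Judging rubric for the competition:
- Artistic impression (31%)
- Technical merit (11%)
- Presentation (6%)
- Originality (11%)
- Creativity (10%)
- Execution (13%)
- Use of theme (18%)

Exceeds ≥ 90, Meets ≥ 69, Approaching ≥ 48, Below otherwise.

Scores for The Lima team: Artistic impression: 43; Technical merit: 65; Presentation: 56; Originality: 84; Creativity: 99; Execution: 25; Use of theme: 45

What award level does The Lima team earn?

Approaching

Weighted total:
  Artistic impression 43 × 0.31 = 13.33
  Technical merit 65 × 0.11 = 7.15
  Presentation 56 × 0.06 = 3.36
  Originality 84 × 0.11 = 9.24
  Creativity 99 × 0.1 = 9.9
  Execution 25 × 0.13 = 3.25
  Use of theme 45 × 0.18 = 8.1
Sum = 54.33
54.33 is ≥ 48 and < 69 → Approaching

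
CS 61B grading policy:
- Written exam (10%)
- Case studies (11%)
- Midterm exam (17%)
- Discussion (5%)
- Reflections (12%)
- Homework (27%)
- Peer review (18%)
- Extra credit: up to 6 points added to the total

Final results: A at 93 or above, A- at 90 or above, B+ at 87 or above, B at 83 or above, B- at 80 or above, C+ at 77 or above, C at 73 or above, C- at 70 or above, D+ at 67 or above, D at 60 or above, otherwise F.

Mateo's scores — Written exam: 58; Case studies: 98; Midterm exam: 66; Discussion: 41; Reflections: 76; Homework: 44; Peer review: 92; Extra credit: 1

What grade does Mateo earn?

D+

Weighted total:
  Written exam 58 × 0.1 = 5.8
  Case studies 98 × 0.11 = 10.78
  Midterm exam 66 × 0.17 = 11.22
  Discussion 41 × 0.05 = 2.05
  Reflections 76 × 0.12 = 9.12
  Homework 44 × 0.27 = 11.88
  Peer review 92 × 0.18 = 16.56
Sum = 67.41
Extra credit: 67.41 + 1 = 68.41
68.41 is ≥ 67 and < 70 → D+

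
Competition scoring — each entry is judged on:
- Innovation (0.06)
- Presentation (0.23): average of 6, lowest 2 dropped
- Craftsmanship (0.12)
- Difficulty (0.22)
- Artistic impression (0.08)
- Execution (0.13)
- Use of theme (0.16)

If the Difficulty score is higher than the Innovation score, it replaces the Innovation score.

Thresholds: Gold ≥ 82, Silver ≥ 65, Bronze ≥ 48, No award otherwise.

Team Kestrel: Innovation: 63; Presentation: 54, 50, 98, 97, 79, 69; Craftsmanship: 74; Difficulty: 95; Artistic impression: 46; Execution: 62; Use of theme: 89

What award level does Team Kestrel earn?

Silver

Presentation: drop 50, 54 → average of remaining 4 = 343/4 = 85.75
Difficulty (95) > Innovation (63), so Innovation counts as 95.
Weighted total:
  Innovation 95 × 0.06 = 5.7
  Presentation 85.75 × 0.23 = 19.7225
  Craftsmanship 74 × 0.12 = 8.88
  Difficulty 95 × 0.22 = 20.9
  Artistic impression 46 × 0.08 = 3.68
  Execution 62 × 0.13 = 8.06
  Use of theme 89 × 0.16 = 14.24
Sum = 81.1825
81.1825 is ≥ 65 and < 82 → Silver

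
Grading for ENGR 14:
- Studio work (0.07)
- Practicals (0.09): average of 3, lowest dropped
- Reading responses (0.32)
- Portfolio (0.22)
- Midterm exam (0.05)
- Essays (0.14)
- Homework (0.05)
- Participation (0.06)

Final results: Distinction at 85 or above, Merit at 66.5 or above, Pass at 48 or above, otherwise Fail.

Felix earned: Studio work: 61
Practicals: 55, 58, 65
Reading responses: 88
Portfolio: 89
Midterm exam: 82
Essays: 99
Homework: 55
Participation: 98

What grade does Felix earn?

Merit

Practicals: drop 55 → average of remaining 2 = 123/2 = 61.5
Weighted total:
  Studio work 61 × 0.07 = 4.27
  Practicals 61.5 × 0.09 = 5.535
  Reading responses 88 × 0.32 = 28.16
  Portfolio 89 × 0.22 = 19.58
  Midterm exam 82 × 0.05 = 4.1
  Essays 99 × 0.14 = 13.86
  Homework 55 × 0.05 = 2.75
  Participation 98 × 0.06 = 5.88
Sum = 84.135
84.135 is ≥ 66.5 and < 85 → Merit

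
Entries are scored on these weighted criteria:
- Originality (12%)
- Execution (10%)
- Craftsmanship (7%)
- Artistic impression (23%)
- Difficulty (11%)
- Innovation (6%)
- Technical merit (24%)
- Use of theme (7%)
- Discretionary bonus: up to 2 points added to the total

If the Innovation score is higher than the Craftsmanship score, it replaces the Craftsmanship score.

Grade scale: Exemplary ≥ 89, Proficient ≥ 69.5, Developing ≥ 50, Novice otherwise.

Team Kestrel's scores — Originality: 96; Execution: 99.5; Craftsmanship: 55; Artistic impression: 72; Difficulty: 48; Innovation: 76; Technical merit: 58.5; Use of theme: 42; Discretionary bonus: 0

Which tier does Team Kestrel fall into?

Innovation (76) > Craftsmanship (55), so Craftsmanship counts as 76.
Weighted total:
  Originality 96 × 0.12 = 11.52
  Execution 99.5 × 0.1 = 9.95
  Craftsmanship 76 × 0.07 = 5.32
  Artistic impression 72 × 0.23 = 16.56
  Difficulty 48 × 0.11 = 5.28
  Innovation 76 × 0.06 = 4.56
  Technical merit 58.5 × 0.24 = 14.04
  Use of theme 42 × 0.07 = 2.94
Sum = 70.17
Discretionary bonus: 70.17 + 0 = 70.17
70.17 is ≥ 69.5 and < 89 → Proficient

Proficient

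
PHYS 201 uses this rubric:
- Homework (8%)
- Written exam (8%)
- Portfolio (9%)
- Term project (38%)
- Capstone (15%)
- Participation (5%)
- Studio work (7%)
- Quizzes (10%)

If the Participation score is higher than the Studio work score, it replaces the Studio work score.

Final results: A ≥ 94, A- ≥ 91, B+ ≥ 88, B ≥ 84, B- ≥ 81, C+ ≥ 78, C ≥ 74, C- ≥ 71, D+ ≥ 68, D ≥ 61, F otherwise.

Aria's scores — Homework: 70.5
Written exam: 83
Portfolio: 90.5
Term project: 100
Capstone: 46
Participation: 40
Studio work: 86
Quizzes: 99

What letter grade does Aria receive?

B-

Participation (40) ≤ Studio work (86), so Studio work stays at 86.
Weighted total:
  Homework 70.5 × 0.08 = 5.64
  Written exam 83 × 0.08 = 6.64
  Portfolio 90.5 × 0.09 = 8.145
  Term project 100 × 0.38 = 38
  Capstone 46 × 0.15 = 6.9
  Participation 40 × 0.05 = 2
  Studio work 86 × 0.07 = 6.02
  Quizzes 99 × 0.1 = 9.9
Sum = 83.245
83.245 is ≥ 81 and < 84 → B-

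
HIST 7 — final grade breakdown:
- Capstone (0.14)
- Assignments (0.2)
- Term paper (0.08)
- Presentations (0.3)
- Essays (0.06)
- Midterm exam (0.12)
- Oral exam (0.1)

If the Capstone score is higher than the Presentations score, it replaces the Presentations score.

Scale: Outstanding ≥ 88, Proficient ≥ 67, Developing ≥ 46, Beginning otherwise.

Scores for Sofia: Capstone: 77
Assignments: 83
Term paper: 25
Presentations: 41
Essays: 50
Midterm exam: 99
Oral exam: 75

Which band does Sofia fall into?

Proficient

Capstone (77) > Presentations (41), so Presentations counts as 77.
Weighted total:
  Capstone 77 × 0.14 = 10.78
  Assignments 83 × 0.2 = 16.6
  Term paper 25 × 0.08 = 2
  Presentations 77 × 0.3 = 23.1
  Essays 50 × 0.06 = 3
  Midterm exam 99 × 0.12 = 11.88
  Oral exam 75 × 0.1 = 7.5
Sum = 74.86
74.86 is ≥ 67 and < 88 → Proficient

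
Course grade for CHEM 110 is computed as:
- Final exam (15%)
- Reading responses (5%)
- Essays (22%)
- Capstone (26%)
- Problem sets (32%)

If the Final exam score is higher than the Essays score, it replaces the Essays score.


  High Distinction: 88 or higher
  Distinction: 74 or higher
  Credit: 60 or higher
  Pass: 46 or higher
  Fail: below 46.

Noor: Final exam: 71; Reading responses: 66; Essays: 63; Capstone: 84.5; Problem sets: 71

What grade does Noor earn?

Distinction

Final exam (71) > Essays (63), so Essays counts as 71.
Weighted total:
  Final exam 71 × 0.15 = 10.65
  Reading responses 66 × 0.05 = 3.3
  Essays 71 × 0.22 = 15.62
  Capstone 84.5 × 0.26 = 21.97
  Problem sets 71 × 0.32 = 22.72
Sum = 74.26
74.26 is ≥ 74 and < 88 → Distinction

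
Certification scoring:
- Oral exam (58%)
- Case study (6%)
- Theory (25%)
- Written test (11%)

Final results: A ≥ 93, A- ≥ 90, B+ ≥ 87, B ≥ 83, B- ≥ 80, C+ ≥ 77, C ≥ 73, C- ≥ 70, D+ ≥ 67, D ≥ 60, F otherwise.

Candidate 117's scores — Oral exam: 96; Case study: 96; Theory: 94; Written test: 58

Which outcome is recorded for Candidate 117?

Weighted total:
  Oral exam 96 × 0.58 = 55.68
  Case study 96 × 0.06 = 5.76
  Theory 94 × 0.25 = 23.5
  Written test 58 × 0.11 = 6.38
Sum = 91.32
91.32 is ≥ 90 and < 93 → A-

A-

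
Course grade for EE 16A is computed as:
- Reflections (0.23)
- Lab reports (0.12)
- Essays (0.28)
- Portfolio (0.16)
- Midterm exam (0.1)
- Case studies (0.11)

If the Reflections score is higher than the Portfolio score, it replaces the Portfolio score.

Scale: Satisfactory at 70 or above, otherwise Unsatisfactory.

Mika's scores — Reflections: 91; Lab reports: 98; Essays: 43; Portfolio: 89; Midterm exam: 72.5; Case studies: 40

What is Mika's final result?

Satisfactory

Reflections (91) > Portfolio (89), so Portfolio counts as 91.
Weighted total:
  Reflections 91 × 0.23 = 20.93
  Lab reports 98 × 0.12 = 11.76
  Essays 43 × 0.28 = 12.04
  Portfolio 91 × 0.16 = 14.56
  Midterm exam 72.5 × 0.1 = 7.25
  Case studies 40 × 0.11 = 4.4
Sum = 70.94
70.94 ≥ 70 → Satisfactory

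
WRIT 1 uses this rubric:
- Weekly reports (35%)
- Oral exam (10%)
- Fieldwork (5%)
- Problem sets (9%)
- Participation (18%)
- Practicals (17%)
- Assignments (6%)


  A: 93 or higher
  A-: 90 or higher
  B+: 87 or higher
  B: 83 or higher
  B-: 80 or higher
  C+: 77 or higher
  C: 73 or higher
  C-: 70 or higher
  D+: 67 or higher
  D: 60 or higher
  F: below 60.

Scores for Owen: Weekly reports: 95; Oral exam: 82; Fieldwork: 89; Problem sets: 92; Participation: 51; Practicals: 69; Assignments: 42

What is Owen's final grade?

C+

Weighted total:
  Weekly reports 95 × 0.35 = 33.25
  Oral exam 82 × 0.1 = 8.2
  Fieldwork 89 × 0.05 = 4.45
  Problem sets 92 × 0.09 = 8.28
  Participation 51 × 0.18 = 9.18
  Practicals 69 × 0.17 = 11.73
  Assignments 42 × 0.06 = 2.52
Sum = 77.61
77.61 is ≥ 77 and < 80 → C+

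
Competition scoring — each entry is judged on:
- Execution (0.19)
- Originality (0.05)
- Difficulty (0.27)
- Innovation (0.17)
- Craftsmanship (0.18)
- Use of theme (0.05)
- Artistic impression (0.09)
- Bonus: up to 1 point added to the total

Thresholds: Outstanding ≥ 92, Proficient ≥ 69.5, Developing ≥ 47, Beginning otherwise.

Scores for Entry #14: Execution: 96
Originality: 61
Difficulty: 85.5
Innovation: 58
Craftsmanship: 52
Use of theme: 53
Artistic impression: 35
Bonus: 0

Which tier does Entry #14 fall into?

Developing

Weighted total:
  Execution 96 × 0.19 = 18.24
  Originality 61 × 0.05 = 3.05
  Difficulty 85.5 × 0.27 = 23.085
  Innovation 58 × 0.17 = 9.86
  Craftsmanship 52 × 0.18 = 9.36
  Use of theme 53 × 0.05 = 2.65
  Artistic impression 35 × 0.09 = 3.15
Sum = 69.395
Bonus: 69.395 + 0 = 69.395
69.395 is ≥ 47 and < 69.5 → Developing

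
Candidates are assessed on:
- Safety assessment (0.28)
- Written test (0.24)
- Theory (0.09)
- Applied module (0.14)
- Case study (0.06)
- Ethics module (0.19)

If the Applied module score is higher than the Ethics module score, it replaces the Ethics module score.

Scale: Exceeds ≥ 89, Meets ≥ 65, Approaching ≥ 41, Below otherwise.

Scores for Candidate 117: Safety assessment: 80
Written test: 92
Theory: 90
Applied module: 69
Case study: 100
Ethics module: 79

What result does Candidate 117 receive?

Meets

Applied module (69) ≤ Ethics module (79), so Ethics module stays at 79.
Weighted total:
  Safety assessment 80 × 0.28 = 22.4
  Written test 92 × 0.24 = 22.08
  Theory 90 × 0.09 = 8.1
  Applied module 69 × 0.14 = 9.66
  Case study 100 × 0.06 = 6
  Ethics module 79 × 0.19 = 15.01
Sum = 83.25
83.25 is ≥ 65 and < 89 → Meets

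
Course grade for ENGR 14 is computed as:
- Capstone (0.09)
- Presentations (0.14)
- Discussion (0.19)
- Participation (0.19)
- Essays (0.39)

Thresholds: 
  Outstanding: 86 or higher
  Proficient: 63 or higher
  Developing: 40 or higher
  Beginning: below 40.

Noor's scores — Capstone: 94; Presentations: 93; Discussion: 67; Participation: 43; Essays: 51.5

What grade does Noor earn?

Weighted total:
  Capstone 94 × 0.09 = 8.46
  Presentations 93 × 0.14 = 13.02
  Discussion 67 × 0.19 = 12.73
  Participation 43 × 0.19 = 8.17
  Essays 51.5 × 0.39 = 20.085
Sum = 62.465
62.465 is ≥ 40 and < 63 → Developing

Developing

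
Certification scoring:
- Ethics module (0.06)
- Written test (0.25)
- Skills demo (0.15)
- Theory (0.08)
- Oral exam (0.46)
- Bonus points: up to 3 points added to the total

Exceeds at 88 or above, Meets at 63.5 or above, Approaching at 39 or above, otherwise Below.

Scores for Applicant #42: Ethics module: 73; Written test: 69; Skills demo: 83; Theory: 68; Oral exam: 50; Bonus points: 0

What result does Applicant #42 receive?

Weighted total:
  Ethics module 73 × 0.06 = 4.38
  Written test 69 × 0.25 = 17.25
  Skills demo 83 × 0.15 = 12.45
  Theory 68 × 0.08 = 5.44
  Oral exam 50 × 0.46 = 23
Sum = 62.52
Bonus points: 62.52 + 0 = 62.52
62.52 is ≥ 39 and < 63.5 → Approaching

Approaching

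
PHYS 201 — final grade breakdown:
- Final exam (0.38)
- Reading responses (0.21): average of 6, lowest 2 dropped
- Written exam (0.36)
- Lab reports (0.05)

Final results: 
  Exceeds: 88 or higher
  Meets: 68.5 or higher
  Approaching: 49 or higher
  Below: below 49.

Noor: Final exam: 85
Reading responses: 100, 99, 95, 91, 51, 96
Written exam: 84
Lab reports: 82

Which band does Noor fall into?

Meets

Reading responses: drop 51, 91 → average of remaining 4 = 390/4 = 97.5
Weighted total:
  Final exam 85 × 0.38 = 32.3
  Reading responses 97.5 × 0.21 = 20.475
  Written exam 84 × 0.36 = 30.24
  Lab reports 82 × 0.05 = 4.1
Sum = 87.115
87.115 is ≥ 68.5 and < 88 → Meets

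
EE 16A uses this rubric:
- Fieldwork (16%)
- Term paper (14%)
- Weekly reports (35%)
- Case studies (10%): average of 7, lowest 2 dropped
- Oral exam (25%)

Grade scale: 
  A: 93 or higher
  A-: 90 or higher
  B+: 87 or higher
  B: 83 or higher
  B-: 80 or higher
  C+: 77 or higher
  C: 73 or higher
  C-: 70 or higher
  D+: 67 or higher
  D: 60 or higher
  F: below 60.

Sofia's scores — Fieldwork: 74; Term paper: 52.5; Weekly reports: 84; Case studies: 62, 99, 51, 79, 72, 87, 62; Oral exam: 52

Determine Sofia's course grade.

D+

Case studies: drop 51, 62 → average of remaining 5 = 399/5 = 79.8
Weighted total:
  Fieldwork 74 × 0.16 = 11.84
  Term paper 52.5 × 0.14 = 7.35
  Weekly reports 84 × 0.35 = 29.4
  Case studies 79.8 × 0.1 = 7.98
  Oral exam 52 × 0.25 = 13
Sum = 69.57
69.57 is ≥ 67 and < 70 → D+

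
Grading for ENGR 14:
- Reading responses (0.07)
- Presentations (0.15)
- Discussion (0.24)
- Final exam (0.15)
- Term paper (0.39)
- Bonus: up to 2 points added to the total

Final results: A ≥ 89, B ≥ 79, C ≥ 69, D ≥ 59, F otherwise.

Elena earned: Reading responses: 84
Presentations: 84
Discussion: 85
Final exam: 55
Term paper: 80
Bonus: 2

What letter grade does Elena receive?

Weighted total:
  Reading responses 84 × 0.07 = 5.88
  Presentations 84 × 0.15 = 12.6
  Discussion 85 × 0.24 = 20.4
  Final exam 55 × 0.15 = 8.25
  Term paper 80 × 0.39 = 31.2
Sum = 78.33
Bonus: 78.33 + 2 = 80.33
80.33 is ≥ 79 and < 89 → B

B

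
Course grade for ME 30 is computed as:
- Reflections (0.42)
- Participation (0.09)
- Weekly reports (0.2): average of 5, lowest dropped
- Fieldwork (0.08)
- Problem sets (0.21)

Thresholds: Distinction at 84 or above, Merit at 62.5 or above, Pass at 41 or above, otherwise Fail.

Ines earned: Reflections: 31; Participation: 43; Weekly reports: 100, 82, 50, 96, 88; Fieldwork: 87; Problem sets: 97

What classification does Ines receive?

Weekly reports: drop 50 → average of remaining 4 = 366/4 = 91.5
Weighted total:
  Reflections 31 × 0.42 = 13.02
  Participation 43 × 0.09 = 3.87
  Weekly reports 91.5 × 0.2 = 18.3
  Fieldwork 87 × 0.08 = 6.96
  Problem sets 97 × 0.21 = 20.37
Sum = 62.52
62.52 is ≥ 62.5 and < 84 → Merit

Merit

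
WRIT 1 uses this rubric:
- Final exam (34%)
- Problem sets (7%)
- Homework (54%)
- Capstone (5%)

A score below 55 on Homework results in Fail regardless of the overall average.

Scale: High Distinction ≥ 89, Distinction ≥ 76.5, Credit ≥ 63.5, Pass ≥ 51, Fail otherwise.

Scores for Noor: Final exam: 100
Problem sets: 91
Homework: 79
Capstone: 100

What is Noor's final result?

Distinction

Homework score 79 ≥ 55: minimum met.
Weighted total:
  Final exam 100 × 0.34 = 34
  Problem sets 91 × 0.07 = 6.37
  Homework 79 × 0.54 = 42.66
  Capstone 100 × 0.05 = 5
Sum = 88.03
88.03 is ≥ 76.5 and < 89 → Distinction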